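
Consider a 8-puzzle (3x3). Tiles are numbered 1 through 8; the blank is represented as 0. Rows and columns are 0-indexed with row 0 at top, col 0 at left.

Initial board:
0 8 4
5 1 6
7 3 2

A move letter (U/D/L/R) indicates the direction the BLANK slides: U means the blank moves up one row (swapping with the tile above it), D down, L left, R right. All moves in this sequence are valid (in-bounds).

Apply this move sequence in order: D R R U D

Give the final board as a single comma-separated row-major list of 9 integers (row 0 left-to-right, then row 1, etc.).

Answer: 5, 8, 4, 1, 6, 0, 7, 3, 2

Derivation:
After move 1 (D):
5 8 4
0 1 6
7 3 2

After move 2 (R):
5 8 4
1 0 6
7 3 2

After move 3 (R):
5 8 4
1 6 0
7 3 2

After move 4 (U):
5 8 0
1 6 4
7 3 2

After move 5 (D):
5 8 4
1 6 0
7 3 2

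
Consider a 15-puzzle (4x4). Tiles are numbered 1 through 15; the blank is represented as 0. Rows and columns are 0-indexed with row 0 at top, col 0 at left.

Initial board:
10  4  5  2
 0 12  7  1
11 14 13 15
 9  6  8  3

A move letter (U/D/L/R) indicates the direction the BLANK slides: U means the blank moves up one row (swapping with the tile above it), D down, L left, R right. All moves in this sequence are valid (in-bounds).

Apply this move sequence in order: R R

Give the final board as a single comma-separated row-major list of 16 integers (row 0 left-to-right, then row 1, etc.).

After move 1 (R):
10  4  5  2
12  0  7  1
11 14 13 15
 9  6  8  3

After move 2 (R):
10  4  5  2
12  7  0  1
11 14 13 15
 9  6  8  3

Answer: 10, 4, 5, 2, 12, 7, 0, 1, 11, 14, 13, 15, 9, 6, 8, 3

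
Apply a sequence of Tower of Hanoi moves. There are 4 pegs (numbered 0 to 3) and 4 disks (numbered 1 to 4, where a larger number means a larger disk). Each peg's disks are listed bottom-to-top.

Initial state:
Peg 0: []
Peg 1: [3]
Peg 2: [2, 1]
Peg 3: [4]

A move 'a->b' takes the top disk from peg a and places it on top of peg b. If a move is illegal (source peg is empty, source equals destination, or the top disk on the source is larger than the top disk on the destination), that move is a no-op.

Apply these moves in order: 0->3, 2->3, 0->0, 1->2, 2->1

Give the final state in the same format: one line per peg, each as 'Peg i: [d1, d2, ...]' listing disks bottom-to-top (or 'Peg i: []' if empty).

Answer: Peg 0: []
Peg 1: [3, 2]
Peg 2: []
Peg 3: [4, 1]

Derivation:
After move 1 (0->3):
Peg 0: []
Peg 1: [3]
Peg 2: [2, 1]
Peg 3: [4]

After move 2 (2->3):
Peg 0: []
Peg 1: [3]
Peg 2: [2]
Peg 3: [4, 1]

After move 3 (0->0):
Peg 0: []
Peg 1: [3]
Peg 2: [2]
Peg 3: [4, 1]

After move 4 (1->2):
Peg 0: []
Peg 1: [3]
Peg 2: [2]
Peg 3: [4, 1]

After move 5 (2->1):
Peg 0: []
Peg 1: [3, 2]
Peg 2: []
Peg 3: [4, 1]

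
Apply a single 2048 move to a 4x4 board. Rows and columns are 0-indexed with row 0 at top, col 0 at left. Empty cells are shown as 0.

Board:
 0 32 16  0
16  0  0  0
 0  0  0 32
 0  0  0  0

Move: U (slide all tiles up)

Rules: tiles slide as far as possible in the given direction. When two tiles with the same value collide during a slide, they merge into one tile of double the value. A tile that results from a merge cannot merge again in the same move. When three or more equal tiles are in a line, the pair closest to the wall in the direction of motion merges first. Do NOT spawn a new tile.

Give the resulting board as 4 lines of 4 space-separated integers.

Slide up:
col 0: [0, 16, 0, 0] -> [16, 0, 0, 0]
col 1: [32, 0, 0, 0] -> [32, 0, 0, 0]
col 2: [16, 0, 0, 0] -> [16, 0, 0, 0]
col 3: [0, 0, 32, 0] -> [32, 0, 0, 0]

Answer: 16 32 16 32
 0  0  0  0
 0  0  0  0
 0  0  0  0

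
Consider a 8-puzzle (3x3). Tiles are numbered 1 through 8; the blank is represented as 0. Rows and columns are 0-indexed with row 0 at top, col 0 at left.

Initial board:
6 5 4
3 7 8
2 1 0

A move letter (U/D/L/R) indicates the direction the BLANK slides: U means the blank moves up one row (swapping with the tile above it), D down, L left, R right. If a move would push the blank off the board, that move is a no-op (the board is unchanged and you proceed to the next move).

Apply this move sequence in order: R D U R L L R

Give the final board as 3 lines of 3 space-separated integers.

After move 1 (R):
6 5 4
3 7 8
2 1 0

After move 2 (D):
6 5 4
3 7 8
2 1 0

After move 3 (U):
6 5 4
3 7 0
2 1 8

After move 4 (R):
6 5 4
3 7 0
2 1 8

After move 5 (L):
6 5 4
3 0 7
2 1 8

After move 6 (L):
6 5 4
0 3 7
2 1 8

After move 7 (R):
6 5 4
3 0 7
2 1 8

Answer: 6 5 4
3 0 7
2 1 8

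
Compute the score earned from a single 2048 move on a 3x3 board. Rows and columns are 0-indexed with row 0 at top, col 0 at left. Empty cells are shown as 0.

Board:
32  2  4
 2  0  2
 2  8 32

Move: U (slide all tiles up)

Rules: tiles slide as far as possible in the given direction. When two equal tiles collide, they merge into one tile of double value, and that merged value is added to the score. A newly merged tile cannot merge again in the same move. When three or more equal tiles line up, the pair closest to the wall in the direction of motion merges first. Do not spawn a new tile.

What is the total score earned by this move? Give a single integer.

Slide up:
col 0: [32, 2, 2] -> [32, 4, 0]  score +4 (running 4)
col 1: [2, 0, 8] -> [2, 8, 0]  score +0 (running 4)
col 2: [4, 2, 32] -> [4, 2, 32]  score +0 (running 4)
Board after move:
32  2  4
 4  8  2
 0  0 32

Answer: 4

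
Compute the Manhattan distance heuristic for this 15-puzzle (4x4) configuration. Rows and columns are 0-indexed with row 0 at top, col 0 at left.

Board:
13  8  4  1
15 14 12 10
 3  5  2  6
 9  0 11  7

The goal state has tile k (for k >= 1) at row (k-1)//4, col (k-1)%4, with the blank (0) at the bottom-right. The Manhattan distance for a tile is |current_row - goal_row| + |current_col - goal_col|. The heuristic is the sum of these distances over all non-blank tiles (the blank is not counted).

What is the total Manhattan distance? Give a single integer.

Answer: 38

Derivation:
Tile 13: at (0,0), goal (3,0), distance |0-3|+|0-0| = 3
Tile 8: at (0,1), goal (1,3), distance |0-1|+|1-3| = 3
Tile 4: at (0,2), goal (0,3), distance |0-0|+|2-3| = 1
Tile 1: at (0,3), goal (0,0), distance |0-0|+|3-0| = 3
Tile 15: at (1,0), goal (3,2), distance |1-3|+|0-2| = 4
Tile 14: at (1,1), goal (3,1), distance |1-3|+|1-1| = 2
Tile 12: at (1,2), goal (2,3), distance |1-2|+|2-3| = 2
Tile 10: at (1,3), goal (2,1), distance |1-2|+|3-1| = 3
Tile 3: at (2,0), goal (0,2), distance |2-0|+|0-2| = 4
Tile 5: at (2,1), goal (1,0), distance |2-1|+|1-0| = 2
Tile 2: at (2,2), goal (0,1), distance |2-0|+|2-1| = 3
Tile 6: at (2,3), goal (1,1), distance |2-1|+|3-1| = 3
Tile 9: at (3,0), goal (2,0), distance |3-2|+|0-0| = 1
Tile 11: at (3,2), goal (2,2), distance |3-2|+|2-2| = 1
Tile 7: at (3,3), goal (1,2), distance |3-1|+|3-2| = 3
Sum: 3 + 3 + 1 + 3 + 4 + 2 + 2 + 3 + 4 + 2 + 3 + 3 + 1 + 1 + 3 = 38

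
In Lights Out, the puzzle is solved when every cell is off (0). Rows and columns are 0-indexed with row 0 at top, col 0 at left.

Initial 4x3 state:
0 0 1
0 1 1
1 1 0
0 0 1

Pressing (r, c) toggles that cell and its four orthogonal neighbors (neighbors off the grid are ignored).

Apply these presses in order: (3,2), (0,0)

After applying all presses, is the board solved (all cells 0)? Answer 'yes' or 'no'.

Answer: no

Derivation:
After press 1 at (3,2):
0 0 1
0 1 1
1 1 1
0 1 0

After press 2 at (0,0):
1 1 1
1 1 1
1 1 1
0 1 0

Lights still on: 10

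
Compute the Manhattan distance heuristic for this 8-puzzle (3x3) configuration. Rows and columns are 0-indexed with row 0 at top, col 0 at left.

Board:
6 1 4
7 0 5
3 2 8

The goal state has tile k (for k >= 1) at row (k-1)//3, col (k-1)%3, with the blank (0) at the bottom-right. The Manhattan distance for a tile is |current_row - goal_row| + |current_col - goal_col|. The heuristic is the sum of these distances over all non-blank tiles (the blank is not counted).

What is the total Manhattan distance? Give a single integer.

Tile 6: (0,0)->(1,2) = 3
Tile 1: (0,1)->(0,0) = 1
Tile 4: (0,2)->(1,0) = 3
Tile 7: (1,0)->(2,0) = 1
Tile 5: (1,2)->(1,1) = 1
Tile 3: (2,0)->(0,2) = 4
Tile 2: (2,1)->(0,1) = 2
Tile 8: (2,2)->(2,1) = 1
Sum: 3 + 1 + 3 + 1 + 1 + 4 + 2 + 1 = 16

Answer: 16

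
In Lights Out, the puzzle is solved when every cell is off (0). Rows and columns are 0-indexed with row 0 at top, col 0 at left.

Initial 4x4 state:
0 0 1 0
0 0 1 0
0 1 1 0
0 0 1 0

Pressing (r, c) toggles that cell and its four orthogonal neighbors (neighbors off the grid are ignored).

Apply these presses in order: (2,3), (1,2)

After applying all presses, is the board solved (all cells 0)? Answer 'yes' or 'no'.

Answer: no

Derivation:
After press 1 at (2,3):
0 0 1 0
0 0 1 1
0 1 0 1
0 0 1 1

After press 2 at (1,2):
0 0 0 0
0 1 0 0
0 1 1 1
0 0 1 1

Lights still on: 6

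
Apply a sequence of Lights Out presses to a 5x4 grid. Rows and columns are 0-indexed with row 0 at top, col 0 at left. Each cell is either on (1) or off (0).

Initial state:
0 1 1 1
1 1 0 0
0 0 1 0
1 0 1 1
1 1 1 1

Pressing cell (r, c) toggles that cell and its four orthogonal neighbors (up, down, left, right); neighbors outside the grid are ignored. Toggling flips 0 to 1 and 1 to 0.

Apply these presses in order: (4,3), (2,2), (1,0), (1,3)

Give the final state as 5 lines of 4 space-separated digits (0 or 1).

Answer: 1 1 1 0
0 0 0 1
1 1 0 0
1 0 0 0
1 1 0 0

Derivation:
After press 1 at (4,3):
0 1 1 1
1 1 0 0
0 0 1 0
1 0 1 0
1 1 0 0

After press 2 at (2,2):
0 1 1 1
1 1 1 0
0 1 0 1
1 0 0 0
1 1 0 0

After press 3 at (1,0):
1 1 1 1
0 0 1 0
1 1 0 1
1 0 0 0
1 1 0 0

After press 4 at (1,3):
1 1 1 0
0 0 0 1
1 1 0 0
1 0 0 0
1 1 0 0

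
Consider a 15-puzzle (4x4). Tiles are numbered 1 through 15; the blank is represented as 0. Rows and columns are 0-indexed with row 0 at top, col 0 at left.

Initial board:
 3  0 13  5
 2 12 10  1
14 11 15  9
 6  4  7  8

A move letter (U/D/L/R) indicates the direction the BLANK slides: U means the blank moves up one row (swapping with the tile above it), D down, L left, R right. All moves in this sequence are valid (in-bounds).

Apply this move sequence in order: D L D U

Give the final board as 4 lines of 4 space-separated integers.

Answer:  3 12 13  5
 0  2 10  1
14 11 15  9
 6  4  7  8

Derivation:
After move 1 (D):
 3 12 13  5
 2  0 10  1
14 11 15  9
 6  4  7  8

After move 2 (L):
 3 12 13  5
 0  2 10  1
14 11 15  9
 6  4  7  8

After move 3 (D):
 3 12 13  5
14  2 10  1
 0 11 15  9
 6  4  7  8

After move 4 (U):
 3 12 13  5
 0  2 10  1
14 11 15  9
 6  4  7  8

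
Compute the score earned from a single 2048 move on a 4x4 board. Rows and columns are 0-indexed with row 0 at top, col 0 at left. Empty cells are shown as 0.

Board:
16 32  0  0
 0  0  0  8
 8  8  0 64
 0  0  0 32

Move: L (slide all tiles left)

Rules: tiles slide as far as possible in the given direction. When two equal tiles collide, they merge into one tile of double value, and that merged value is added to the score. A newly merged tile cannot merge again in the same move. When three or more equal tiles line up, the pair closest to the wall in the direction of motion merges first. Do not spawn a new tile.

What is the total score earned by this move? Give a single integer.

Answer: 16

Derivation:
Slide left:
row 0: [16, 32, 0, 0] -> [16, 32, 0, 0]  score +0 (running 0)
row 1: [0, 0, 0, 8] -> [8, 0, 0, 0]  score +0 (running 0)
row 2: [8, 8, 0, 64] -> [16, 64, 0, 0]  score +16 (running 16)
row 3: [0, 0, 0, 32] -> [32, 0, 0, 0]  score +0 (running 16)
Board after move:
16 32  0  0
 8  0  0  0
16 64  0  0
32  0  0  0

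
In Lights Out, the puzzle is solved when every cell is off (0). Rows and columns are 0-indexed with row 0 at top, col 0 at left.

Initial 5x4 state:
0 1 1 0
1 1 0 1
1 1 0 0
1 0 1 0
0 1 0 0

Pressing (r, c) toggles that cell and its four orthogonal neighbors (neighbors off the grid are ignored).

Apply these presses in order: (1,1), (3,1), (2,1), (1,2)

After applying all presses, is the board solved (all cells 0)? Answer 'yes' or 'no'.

After press 1 at (1,1):
0 0 1 0
0 0 1 1
1 0 0 0
1 0 1 0
0 1 0 0

After press 2 at (3,1):
0 0 1 0
0 0 1 1
1 1 0 0
0 1 0 0
0 0 0 0

After press 3 at (2,1):
0 0 1 0
0 1 1 1
0 0 1 0
0 0 0 0
0 0 0 0

After press 4 at (1,2):
0 0 0 0
0 0 0 0
0 0 0 0
0 0 0 0
0 0 0 0

Lights still on: 0

Answer: yes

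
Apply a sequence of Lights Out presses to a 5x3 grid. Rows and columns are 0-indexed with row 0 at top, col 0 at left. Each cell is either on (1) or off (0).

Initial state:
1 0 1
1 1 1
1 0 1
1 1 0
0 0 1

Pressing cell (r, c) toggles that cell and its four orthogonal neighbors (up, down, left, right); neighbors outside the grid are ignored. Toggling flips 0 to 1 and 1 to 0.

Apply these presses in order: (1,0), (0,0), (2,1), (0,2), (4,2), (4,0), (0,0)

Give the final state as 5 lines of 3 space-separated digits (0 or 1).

After press 1 at (1,0):
0 0 1
0 0 1
0 0 1
1 1 0
0 0 1

After press 2 at (0,0):
1 1 1
1 0 1
0 0 1
1 1 0
0 0 1

After press 3 at (2,1):
1 1 1
1 1 1
1 1 0
1 0 0
0 0 1

After press 4 at (0,2):
1 0 0
1 1 0
1 1 0
1 0 0
0 0 1

After press 5 at (4,2):
1 0 0
1 1 0
1 1 0
1 0 1
0 1 0

After press 6 at (4,0):
1 0 0
1 1 0
1 1 0
0 0 1
1 0 0

After press 7 at (0,0):
0 1 0
0 1 0
1 1 0
0 0 1
1 0 0

Answer: 0 1 0
0 1 0
1 1 0
0 0 1
1 0 0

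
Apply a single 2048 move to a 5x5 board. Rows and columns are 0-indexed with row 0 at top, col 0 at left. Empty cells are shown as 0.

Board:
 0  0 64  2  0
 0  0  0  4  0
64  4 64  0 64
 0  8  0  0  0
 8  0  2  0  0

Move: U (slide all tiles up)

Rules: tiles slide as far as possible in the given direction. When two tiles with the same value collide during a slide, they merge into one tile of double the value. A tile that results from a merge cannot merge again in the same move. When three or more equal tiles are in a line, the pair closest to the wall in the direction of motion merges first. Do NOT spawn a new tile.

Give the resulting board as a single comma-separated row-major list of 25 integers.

Answer: 64, 4, 128, 2, 64, 8, 8, 2, 4, 0, 0, 0, 0, 0, 0, 0, 0, 0, 0, 0, 0, 0, 0, 0, 0

Derivation:
Slide up:
col 0: [0, 0, 64, 0, 8] -> [64, 8, 0, 0, 0]
col 1: [0, 0, 4, 8, 0] -> [4, 8, 0, 0, 0]
col 2: [64, 0, 64, 0, 2] -> [128, 2, 0, 0, 0]
col 3: [2, 4, 0, 0, 0] -> [2, 4, 0, 0, 0]
col 4: [0, 0, 64, 0, 0] -> [64, 0, 0, 0, 0]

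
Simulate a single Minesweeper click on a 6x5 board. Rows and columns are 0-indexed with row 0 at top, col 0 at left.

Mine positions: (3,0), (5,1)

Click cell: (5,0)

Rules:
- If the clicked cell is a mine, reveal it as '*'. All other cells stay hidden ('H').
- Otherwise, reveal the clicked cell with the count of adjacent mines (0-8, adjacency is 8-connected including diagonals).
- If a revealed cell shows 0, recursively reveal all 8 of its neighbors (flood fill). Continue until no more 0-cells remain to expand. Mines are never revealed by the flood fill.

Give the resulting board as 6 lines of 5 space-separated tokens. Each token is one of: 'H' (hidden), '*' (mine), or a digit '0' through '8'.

H H H H H
H H H H H
H H H H H
H H H H H
H H H H H
1 H H H H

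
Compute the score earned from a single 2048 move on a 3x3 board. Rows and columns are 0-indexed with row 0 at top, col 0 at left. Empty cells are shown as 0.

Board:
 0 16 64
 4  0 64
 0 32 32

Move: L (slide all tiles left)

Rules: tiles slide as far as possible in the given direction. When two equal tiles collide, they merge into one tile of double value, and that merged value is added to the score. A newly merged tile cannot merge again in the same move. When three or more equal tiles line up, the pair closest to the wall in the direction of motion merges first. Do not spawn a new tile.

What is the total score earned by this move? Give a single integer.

Slide left:
row 0: [0, 16, 64] -> [16, 64, 0]  score +0 (running 0)
row 1: [4, 0, 64] -> [4, 64, 0]  score +0 (running 0)
row 2: [0, 32, 32] -> [64, 0, 0]  score +64 (running 64)
Board after move:
16 64  0
 4 64  0
64  0  0

Answer: 64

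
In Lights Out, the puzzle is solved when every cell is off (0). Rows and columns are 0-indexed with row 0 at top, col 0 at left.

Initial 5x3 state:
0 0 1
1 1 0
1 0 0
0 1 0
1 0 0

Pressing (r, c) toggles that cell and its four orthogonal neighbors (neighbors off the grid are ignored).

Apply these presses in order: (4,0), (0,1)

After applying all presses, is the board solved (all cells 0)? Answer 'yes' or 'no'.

After press 1 at (4,0):
0 0 1
1 1 0
1 0 0
1 1 0
0 1 0

After press 2 at (0,1):
1 1 0
1 0 0
1 0 0
1 1 0
0 1 0

Lights still on: 7

Answer: no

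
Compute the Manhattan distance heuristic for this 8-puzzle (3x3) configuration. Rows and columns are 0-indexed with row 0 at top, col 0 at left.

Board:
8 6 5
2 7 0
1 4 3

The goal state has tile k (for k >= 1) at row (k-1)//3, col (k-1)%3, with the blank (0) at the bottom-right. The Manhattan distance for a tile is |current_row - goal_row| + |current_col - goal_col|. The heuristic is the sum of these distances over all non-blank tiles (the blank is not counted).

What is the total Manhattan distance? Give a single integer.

Tile 8: (0,0)->(2,1) = 3
Tile 6: (0,1)->(1,2) = 2
Tile 5: (0,2)->(1,1) = 2
Tile 2: (1,0)->(0,1) = 2
Tile 7: (1,1)->(2,0) = 2
Tile 1: (2,0)->(0,0) = 2
Tile 4: (2,1)->(1,0) = 2
Tile 3: (2,2)->(0,2) = 2
Sum: 3 + 2 + 2 + 2 + 2 + 2 + 2 + 2 = 17

Answer: 17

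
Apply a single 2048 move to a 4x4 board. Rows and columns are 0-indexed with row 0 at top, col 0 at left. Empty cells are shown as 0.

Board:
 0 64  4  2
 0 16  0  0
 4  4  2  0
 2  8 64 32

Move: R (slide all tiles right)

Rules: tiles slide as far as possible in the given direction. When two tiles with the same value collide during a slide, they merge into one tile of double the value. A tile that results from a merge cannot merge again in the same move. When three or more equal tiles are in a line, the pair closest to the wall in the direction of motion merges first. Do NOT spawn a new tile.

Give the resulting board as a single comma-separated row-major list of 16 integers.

Answer: 0, 64, 4, 2, 0, 0, 0, 16, 0, 0, 8, 2, 2, 8, 64, 32

Derivation:
Slide right:
row 0: [0, 64, 4, 2] -> [0, 64, 4, 2]
row 1: [0, 16, 0, 0] -> [0, 0, 0, 16]
row 2: [4, 4, 2, 0] -> [0, 0, 8, 2]
row 3: [2, 8, 64, 32] -> [2, 8, 64, 32]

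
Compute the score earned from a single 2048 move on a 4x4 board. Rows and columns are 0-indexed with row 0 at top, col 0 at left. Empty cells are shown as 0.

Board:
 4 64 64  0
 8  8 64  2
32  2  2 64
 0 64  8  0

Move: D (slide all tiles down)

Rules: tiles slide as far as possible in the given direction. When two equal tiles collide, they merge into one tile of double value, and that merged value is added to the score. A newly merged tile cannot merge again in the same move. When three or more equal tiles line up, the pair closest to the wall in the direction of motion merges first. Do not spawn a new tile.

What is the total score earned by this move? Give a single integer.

Answer: 128

Derivation:
Slide down:
col 0: [4, 8, 32, 0] -> [0, 4, 8, 32]  score +0 (running 0)
col 1: [64, 8, 2, 64] -> [64, 8, 2, 64]  score +0 (running 0)
col 2: [64, 64, 2, 8] -> [0, 128, 2, 8]  score +128 (running 128)
col 3: [0, 2, 64, 0] -> [0, 0, 2, 64]  score +0 (running 128)
Board after move:
  0  64   0   0
  4   8 128   0
  8   2   2   2
 32  64   8  64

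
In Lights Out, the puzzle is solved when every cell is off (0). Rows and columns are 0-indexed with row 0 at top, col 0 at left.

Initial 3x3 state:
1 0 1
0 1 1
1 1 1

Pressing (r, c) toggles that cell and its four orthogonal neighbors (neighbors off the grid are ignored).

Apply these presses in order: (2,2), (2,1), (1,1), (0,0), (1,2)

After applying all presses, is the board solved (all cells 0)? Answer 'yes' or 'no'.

After press 1 at (2,2):
1 0 1
0 1 0
1 0 0

After press 2 at (2,1):
1 0 1
0 0 0
0 1 1

After press 3 at (1,1):
1 1 1
1 1 1
0 0 1

After press 4 at (0,0):
0 0 1
0 1 1
0 0 1

After press 5 at (1,2):
0 0 0
0 0 0
0 0 0

Lights still on: 0

Answer: yes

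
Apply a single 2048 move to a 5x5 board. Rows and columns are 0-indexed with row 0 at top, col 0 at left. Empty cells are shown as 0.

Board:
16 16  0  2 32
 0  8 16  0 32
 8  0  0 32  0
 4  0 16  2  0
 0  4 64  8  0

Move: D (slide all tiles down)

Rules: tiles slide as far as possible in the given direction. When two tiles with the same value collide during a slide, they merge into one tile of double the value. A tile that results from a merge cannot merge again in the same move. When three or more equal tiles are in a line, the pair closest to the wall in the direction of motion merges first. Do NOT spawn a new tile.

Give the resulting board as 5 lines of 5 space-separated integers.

Answer:  0  0  0  0  0
 0  0  0  2  0
16 16  0 32  0
 8  8 32  2  0
 4  4 64  8 64

Derivation:
Slide down:
col 0: [16, 0, 8, 4, 0] -> [0, 0, 16, 8, 4]
col 1: [16, 8, 0, 0, 4] -> [0, 0, 16, 8, 4]
col 2: [0, 16, 0, 16, 64] -> [0, 0, 0, 32, 64]
col 3: [2, 0, 32, 2, 8] -> [0, 2, 32, 2, 8]
col 4: [32, 32, 0, 0, 0] -> [0, 0, 0, 0, 64]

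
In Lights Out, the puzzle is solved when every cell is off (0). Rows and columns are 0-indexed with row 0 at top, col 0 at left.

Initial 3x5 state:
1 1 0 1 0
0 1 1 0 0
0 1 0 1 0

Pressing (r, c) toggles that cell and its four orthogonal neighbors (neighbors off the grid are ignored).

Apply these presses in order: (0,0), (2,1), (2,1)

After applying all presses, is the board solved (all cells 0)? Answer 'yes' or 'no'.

Answer: no

Derivation:
After press 1 at (0,0):
0 0 0 1 0
1 1 1 0 0
0 1 0 1 0

After press 2 at (2,1):
0 0 0 1 0
1 0 1 0 0
1 0 1 1 0

After press 3 at (2,1):
0 0 0 1 0
1 1 1 0 0
0 1 0 1 0

Lights still on: 6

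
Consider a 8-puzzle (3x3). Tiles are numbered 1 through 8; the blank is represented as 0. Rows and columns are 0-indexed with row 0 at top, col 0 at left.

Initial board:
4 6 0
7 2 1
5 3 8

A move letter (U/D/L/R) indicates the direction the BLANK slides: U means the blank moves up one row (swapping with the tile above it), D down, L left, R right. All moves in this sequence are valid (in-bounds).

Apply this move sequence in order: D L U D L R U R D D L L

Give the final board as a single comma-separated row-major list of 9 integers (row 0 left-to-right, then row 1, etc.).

After move 1 (D):
4 6 1
7 2 0
5 3 8

After move 2 (L):
4 6 1
7 0 2
5 3 8

After move 3 (U):
4 0 1
7 6 2
5 3 8

After move 4 (D):
4 6 1
7 0 2
5 3 8

After move 5 (L):
4 6 1
0 7 2
5 3 8

After move 6 (R):
4 6 1
7 0 2
5 3 8

After move 7 (U):
4 0 1
7 6 2
5 3 8

After move 8 (R):
4 1 0
7 6 2
5 3 8

After move 9 (D):
4 1 2
7 6 0
5 3 8

After move 10 (D):
4 1 2
7 6 8
5 3 0

After move 11 (L):
4 1 2
7 6 8
5 0 3

After move 12 (L):
4 1 2
7 6 8
0 5 3

Answer: 4, 1, 2, 7, 6, 8, 0, 5, 3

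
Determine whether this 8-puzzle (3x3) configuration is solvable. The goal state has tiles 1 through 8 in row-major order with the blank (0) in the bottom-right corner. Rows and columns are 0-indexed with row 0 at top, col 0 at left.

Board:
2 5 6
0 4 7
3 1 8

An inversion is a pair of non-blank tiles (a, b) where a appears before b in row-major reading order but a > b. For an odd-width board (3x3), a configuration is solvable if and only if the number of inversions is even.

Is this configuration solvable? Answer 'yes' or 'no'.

Inversions (pairs i<j in row-major order where tile[i] > tile[j] > 0): 12
12 is even, so the puzzle is solvable.

Answer: yes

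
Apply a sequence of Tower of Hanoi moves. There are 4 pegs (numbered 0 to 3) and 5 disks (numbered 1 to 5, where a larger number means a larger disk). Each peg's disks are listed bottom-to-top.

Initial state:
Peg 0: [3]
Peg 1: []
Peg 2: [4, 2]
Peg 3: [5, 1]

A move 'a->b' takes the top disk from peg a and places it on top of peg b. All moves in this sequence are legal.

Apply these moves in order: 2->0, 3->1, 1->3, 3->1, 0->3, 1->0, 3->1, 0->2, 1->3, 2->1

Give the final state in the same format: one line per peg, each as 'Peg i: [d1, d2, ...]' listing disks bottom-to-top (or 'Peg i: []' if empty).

After move 1 (2->0):
Peg 0: [3, 2]
Peg 1: []
Peg 2: [4]
Peg 3: [5, 1]

After move 2 (3->1):
Peg 0: [3, 2]
Peg 1: [1]
Peg 2: [4]
Peg 3: [5]

After move 3 (1->3):
Peg 0: [3, 2]
Peg 1: []
Peg 2: [4]
Peg 3: [5, 1]

After move 4 (3->1):
Peg 0: [3, 2]
Peg 1: [1]
Peg 2: [4]
Peg 3: [5]

After move 5 (0->3):
Peg 0: [3]
Peg 1: [1]
Peg 2: [4]
Peg 3: [5, 2]

After move 6 (1->0):
Peg 0: [3, 1]
Peg 1: []
Peg 2: [4]
Peg 3: [5, 2]

After move 7 (3->1):
Peg 0: [3, 1]
Peg 1: [2]
Peg 2: [4]
Peg 3: [5]

After move 8 (0->2):
Peg 0: [3]
Peg 1: [2]
Peg 2: [4, 1]
Peg 3: [5]

After move 9 (1->3):
Peg 0: [3]
Peg 1: []
Peg 2: [4, 1]
Peg 3: [5, 2]

After move 10 (2->1):
Peg 0: [3]
Peg 1: [1]
Peg 2: [4]
Peg 3: [5, 2]

Answer: Peg 0: [3]
Peg 1: [1]
Peg 2: [4]
Peg 3: [5, 2]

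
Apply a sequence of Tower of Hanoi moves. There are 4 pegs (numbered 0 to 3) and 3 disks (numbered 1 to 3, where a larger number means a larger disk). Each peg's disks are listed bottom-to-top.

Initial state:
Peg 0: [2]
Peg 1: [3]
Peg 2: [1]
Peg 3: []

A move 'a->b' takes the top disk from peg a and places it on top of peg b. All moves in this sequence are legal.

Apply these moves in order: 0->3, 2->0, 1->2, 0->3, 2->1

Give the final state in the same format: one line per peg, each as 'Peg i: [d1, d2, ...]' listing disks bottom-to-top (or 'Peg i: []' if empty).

Answer: Peg 0: []
Peg 1: [3]
Peg 2: []
Peg 3: [2, 1]

Derivation:
After move 1 (0->3):
Peg 0: []
Peg 1: [3]
Peg 2: [1]
Peg 3: [2]

After move 2 (2->0):
Peg 0: [1]
Peg 1: [3]
Peg 2: []
Peg 3: [2]

After move 3 (1->2):
Peg 0: [1]
Peg 1: []
Peg 2: [3]
Peg 3: [2]

After move 4 (0->3):
Peg 0: []
Peg 1: []
Peg 2: [3]
Peg 3: [2, 1]

After move 5 (2->1):
Peg 0: []
Peg 1: [3]
Peg 2: []
Peg 3: [2, 1]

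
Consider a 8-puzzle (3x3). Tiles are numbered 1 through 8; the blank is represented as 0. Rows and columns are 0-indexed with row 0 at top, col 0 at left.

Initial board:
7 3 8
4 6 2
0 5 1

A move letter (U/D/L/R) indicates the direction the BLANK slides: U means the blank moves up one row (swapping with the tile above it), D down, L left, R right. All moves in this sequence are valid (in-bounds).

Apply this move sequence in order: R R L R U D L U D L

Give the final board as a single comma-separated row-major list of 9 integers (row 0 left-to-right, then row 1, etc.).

After move 1 (R):
7 3 8
4 6 2
5 0 1

After move 2 (R):
7 3 8
4 6 2
5 1 0

After move 3 (L):
7 3 8
4 6 2
5 0 1

After move 4 (R):
7 3 8
4 6 2
5 1 0

After move 5 (U):
7 3 8
4 6 0
5 1 2

After move 6 (D):
7 3 8
4 6 2
5 1 0

After move 7 (L):
7 3 8
4 6 2
5 0 1

After move 8 (U):
7 3 8
4 0 2
5 6 1

After move 9 (D):
7 3 8
4 6 2
5 0 1

After move 10 (L):
7 3 8
4 6 2
0 5 1

Answer: 7, 3, 8, 4, 6, 2, 0, 5, 1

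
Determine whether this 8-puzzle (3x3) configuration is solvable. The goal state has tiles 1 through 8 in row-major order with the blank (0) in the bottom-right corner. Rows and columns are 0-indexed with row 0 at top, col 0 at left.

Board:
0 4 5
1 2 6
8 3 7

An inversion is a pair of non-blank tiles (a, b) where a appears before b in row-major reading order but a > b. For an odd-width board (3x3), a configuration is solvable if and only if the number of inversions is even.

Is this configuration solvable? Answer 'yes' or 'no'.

Inversions (pairs i<j in row-major order where tile[i] > tile[j] > 0): 9
9 is odd, so the puzzle is not solvable.

Answer: no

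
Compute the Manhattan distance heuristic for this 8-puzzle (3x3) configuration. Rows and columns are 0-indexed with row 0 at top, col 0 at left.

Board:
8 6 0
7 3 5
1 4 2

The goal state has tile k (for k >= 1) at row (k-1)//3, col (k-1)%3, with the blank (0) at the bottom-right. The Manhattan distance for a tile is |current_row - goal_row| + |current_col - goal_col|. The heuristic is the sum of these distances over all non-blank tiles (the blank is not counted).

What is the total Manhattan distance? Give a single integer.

Tile 8: at (0,0), goal (2,1), distance |0-2|+|0-1| = 3
Tile 6: at (0,1), goal (1,2), distance |0-1|+|1-2| = 2
Tile 7: at (1,0), goal (2,0), distance |1-2|+|0-0| = 1
Tile 3: at (1,1), goal (0,2), distance |1-0|+|1-2| = 2
Tile 5: at (1,2), goal (1,1), distance |1-1|+|2-1| = 1
Tile 1: at (2,0), goal (0,0), distance |2-0|+|0-0| = 2
Tile 4: at (2,1), goal (1,0), distance |2-1|+|1-0| = 2
Tile 2: at (2,2), goal (0,1), distance |2-0|+|2-1| = 3
Sum: 3 + 2 + 1 + 2 + 1 + 2 + 2 + 3 = 16

Answer: 16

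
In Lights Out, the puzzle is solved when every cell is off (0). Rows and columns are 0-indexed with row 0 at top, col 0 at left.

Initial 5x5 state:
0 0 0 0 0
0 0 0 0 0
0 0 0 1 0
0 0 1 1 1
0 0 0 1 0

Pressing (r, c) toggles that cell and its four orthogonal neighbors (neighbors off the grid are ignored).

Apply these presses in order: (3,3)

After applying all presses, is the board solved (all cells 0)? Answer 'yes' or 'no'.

Answer: yes

Derivation:
After press 1 at (3,3):
0 0 0 0 0
0 0 0 0 0
0 0 0 0 0
0 0 0 0 0
0 0 0 0 0

Lights still on: 0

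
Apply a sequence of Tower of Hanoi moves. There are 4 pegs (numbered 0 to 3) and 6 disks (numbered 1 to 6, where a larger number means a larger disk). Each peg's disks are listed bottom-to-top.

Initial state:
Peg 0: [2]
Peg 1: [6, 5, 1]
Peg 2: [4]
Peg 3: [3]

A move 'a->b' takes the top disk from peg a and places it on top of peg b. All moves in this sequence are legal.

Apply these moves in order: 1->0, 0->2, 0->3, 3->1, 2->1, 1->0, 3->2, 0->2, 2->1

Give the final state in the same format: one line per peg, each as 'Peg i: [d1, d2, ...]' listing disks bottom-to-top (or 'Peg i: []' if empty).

Answer: Peg 0: []
Peg 1: [6, 5, 2, 1]
Peg 2: [4, 3]
Peg 3: []

Derivation:
After move 1 (1->0):
Peg 0: [2, 1]
Peg 1: [6, 5]
Peg 2: [4]
Peg 3: [3]

After move 2 (0->2):
Peg 0: [2]
Peg 1: [6, 5]
Peg 2: [4, 1]
Peg 3: [3]

After move 3 (0->3):
Peg 0: []
Peg 1: [6, 5]
Peg 2: [4, 1]
Peg 3: [3, 2]

After move 4 (3->1):
Peg 0: []
Peg 1: [6, 5, 2]
Peg 2: [4, 1]
Peg 3: [3]

After move 5 (2->1):
Peg 0: []
Peg 1: [6, 5, 2, 1]
Peg 2: [4]
Peg 3: [3]

After move 6 (1->0):
Peg 0: [1]
Peg 1: [6, 5, 2]
Peg 2: [4]
Peg 3: [3]

After move 7 (3->2):
Peg 0: [1]
Peg 1: [6, 5, 2]
Peg 2: [4, 3]
Peg 3: []

After move 8 (0->2):
Peg 0: []
Peg 1: [6, 5, 2]
Peg 2: [4, 3, 1]
Peg 3: []

After move 9 (2->1):
Peg 0: []
Peg 1: [6, 5, 2, 1]
Peg 2: [4, 3]
Peg 3: []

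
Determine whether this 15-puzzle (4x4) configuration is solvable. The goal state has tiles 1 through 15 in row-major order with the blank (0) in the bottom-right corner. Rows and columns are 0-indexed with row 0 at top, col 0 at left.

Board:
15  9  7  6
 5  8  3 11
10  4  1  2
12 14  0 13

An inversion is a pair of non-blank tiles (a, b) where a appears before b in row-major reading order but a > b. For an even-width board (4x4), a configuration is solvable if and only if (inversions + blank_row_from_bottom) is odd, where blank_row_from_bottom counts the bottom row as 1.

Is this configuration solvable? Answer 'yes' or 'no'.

Inversions: 53
Blank is in row 3 (0-indexed from top), which is row 1 counting from the bottom (bottom = 1).
53 + 1 = 54, which is even, so the puzzle is not solvable.

Answer: no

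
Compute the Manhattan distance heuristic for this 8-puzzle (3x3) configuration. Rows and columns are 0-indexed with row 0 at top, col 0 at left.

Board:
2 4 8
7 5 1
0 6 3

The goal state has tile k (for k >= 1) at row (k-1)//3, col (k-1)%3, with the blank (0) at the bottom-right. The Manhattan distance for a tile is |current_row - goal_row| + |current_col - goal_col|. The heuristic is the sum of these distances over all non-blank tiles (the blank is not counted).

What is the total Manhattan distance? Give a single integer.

Tile 2: (0,0)->(0,1) = 1
Tile 4: (0,1)->(1,0) = 2
Tile 8: (0,2)->(2,1) = 3
Tile 7: (1,0)->(2,0) = 1
Tile 5: (1,1)->(1,1) = 0
Tile 1: (1,2)->(0,0) = 3
Tile 6: (2,1)->(1,2) = 2
Tile 3: (2,2)->(0,2) = 2
Sum: 1 + 2 + 3 + 1 + 0 + 3 + 2 + 2 = 14

Answer: 14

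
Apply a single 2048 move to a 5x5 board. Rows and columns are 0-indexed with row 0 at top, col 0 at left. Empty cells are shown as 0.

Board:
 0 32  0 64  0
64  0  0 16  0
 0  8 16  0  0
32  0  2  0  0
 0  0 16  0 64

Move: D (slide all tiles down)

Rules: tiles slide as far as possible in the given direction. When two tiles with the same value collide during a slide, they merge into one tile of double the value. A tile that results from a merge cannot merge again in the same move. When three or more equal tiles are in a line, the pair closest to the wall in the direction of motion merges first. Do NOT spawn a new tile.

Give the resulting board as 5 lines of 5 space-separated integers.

Answer:  0  0  0  0  0
 0  0  0  0  0
 0  0 16  0  0
64 32  2 64  0
32  8 16 16 64

Derivation:
Slide down:
col 0: [0, 64, 0, 32, 0] -> [0, 0, 0, 64, 32]
col 1: [32, 0, 8, 0, 0] -> [0, 0, 0, 32, 8]
col 2: [0, 0, 16, 2, 16] -> [0, 0, 16, 2, 16]
col 3: [64, 16, 0, 0, 0] -> [0, 0, 0, 64, 16]
col 4: [0, 0, 0, 0, 64] -> [0, 0, 0, 0, 64]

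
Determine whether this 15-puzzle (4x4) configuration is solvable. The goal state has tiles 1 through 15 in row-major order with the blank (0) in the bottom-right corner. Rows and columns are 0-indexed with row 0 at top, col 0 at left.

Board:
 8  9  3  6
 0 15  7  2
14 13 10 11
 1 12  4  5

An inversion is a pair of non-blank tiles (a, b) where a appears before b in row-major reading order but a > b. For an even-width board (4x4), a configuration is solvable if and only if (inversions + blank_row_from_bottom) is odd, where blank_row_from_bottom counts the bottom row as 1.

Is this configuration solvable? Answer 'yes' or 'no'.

Answer: yes

Derivation:
Inversions: 56
Blank is in row 1 (0-indexed from top), which is row 3 counting from the bottom (bottom = 1).
56 + 3 = 59, which is odd, so the puzzle is solvable.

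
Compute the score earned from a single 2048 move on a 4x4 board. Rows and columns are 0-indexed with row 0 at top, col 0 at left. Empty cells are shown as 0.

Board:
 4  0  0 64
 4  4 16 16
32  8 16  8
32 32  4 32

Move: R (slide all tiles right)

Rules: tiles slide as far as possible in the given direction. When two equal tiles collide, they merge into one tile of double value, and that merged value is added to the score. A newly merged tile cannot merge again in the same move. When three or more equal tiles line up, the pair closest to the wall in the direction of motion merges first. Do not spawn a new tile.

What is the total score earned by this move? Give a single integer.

Slide right:
row 0: [4, 0, 0, 64] -> [0, 0, 4, 64]  score +0 (running 0)
row 1: [4, 4, 16, 16] -> [0, 0, 8, 32]  score +40 (running 40)
row 2: [32, 8, 16, 8] -> [32, 8, 16, 8]  score +0 (running 40)
row 3: [32, 32, 4, 32] -> [0, 64, 4, 32]  score +64 (running 104)
Board after move:
 0  0  4 64
 0  0  8 32
32  8 16  8
 0 64  4 32

Answer: 104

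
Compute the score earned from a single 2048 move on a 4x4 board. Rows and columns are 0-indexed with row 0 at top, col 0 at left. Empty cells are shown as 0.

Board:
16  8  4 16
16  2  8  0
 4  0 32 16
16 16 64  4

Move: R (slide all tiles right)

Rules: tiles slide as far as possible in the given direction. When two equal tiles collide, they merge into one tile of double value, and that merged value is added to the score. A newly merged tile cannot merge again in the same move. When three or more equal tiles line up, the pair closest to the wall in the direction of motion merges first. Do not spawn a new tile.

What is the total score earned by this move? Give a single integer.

Slide right:
row 0: [16, 8, 4, 16] -> [16, 8, 4, 16]  score +0 (running 0)
row 1: [16, 2, 8, 0] -> [0, 16, 2, 8]  score +0 (running 0)
row 2: [4, 0, 32, 16] -> [0, 4, 32, 16]  score +0 (running 0)
row 3: [16, 16, 64, 4] -> [0, 32, 64, 4]  score +32 (running 32)
Board after move:
16  8  4 16
 0 16  2  8
 0  4 32 16
 0 32 64  4

Answer: 32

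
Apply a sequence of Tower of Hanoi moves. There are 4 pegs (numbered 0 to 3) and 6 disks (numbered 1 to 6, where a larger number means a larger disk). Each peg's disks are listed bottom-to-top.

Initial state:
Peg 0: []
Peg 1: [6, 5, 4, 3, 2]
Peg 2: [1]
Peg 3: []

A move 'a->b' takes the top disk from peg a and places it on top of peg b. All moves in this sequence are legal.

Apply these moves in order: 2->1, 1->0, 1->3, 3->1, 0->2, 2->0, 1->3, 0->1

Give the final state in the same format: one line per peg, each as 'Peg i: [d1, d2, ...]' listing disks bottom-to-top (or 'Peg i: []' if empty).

After move 1 (2->1):
Peg 0: []
Peg 1: [6, 5, 4, 3, 2, 1]
Peg 2: []
Peg 3: []

After move 2 (1->0):
Peg 0: [1]
Peg 1: [6, 5, 4, 3, 2]
Peg 2: []
Peg 3: []

After move 3 (1->3):
Peg 0: [1]
Peg 1: [6, 5, 4, 3]
Peg 2: []
Peg 3: [2]

After move 4 (3->1):
Peg 0: [1]
Peg 1: [6, 5, 4, 3, 2]
Peg 2: []
Peg 3: []

After move 5 (0->2):
Peg 0: []
Peg 1: [6, 5, 4, 3, 2]
Peg 2: [1]
Peg 3: []

After move 6 (2->0):
Peg 0: [1]
Peg 1: [6, 5, 4, 3, 2]
Peg 2: []
Peg 3: []

After move 7 (1->3):
Peg 0: [1]
Peg 1: [6, 5, 4, 3]
Peg 2: []
Peg 3: [2]

After move 8 (0->1):
Peg 0: []
Peg 1: [6, 5, 4, 3, 1]
Peg 2: []
Peg 3: [2]

Answer: Peg 0: []
Peg 1: [6, 5, 4, 3, 1]
Peg 2: []
Peg 3: [2]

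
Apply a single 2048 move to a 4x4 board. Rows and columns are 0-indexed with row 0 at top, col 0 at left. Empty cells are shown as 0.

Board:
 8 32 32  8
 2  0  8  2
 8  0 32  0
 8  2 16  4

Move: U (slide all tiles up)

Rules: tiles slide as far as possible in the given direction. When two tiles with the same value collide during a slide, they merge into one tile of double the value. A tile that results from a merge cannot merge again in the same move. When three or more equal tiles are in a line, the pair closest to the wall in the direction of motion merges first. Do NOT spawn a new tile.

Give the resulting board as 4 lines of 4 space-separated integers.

Answer:  8 32 32  8
 2  2  8  2
16  0 32  4
 0  0 16  0

Derivation:
Slide up:
col 0: [8, 2, 8, 8] -> [8, 2, 16, 0]
col 1: [32, 0, 0, 2] -> [32, 2, 0, 0]
col 2: [32, 8, 32, 16] -> [32, 8, 32, 16]
col 3: [8, 2, 0, 4] -> [8, 2, 4, 0]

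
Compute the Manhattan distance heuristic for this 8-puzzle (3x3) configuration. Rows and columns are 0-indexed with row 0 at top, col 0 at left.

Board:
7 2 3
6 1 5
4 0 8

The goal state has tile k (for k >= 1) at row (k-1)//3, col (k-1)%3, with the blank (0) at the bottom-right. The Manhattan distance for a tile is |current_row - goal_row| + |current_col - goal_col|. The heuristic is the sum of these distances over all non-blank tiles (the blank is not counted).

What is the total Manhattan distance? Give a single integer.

Tile 7: (0,0)->(2,0) = 2
Tile 2: (0,1)->(0,1) = 0
Tile 3: (0,2)->(0,2) = 0
Tile 6: (1,0)->(1,2) = 2
Tile 1: (1,1)->(0,0) = 2
Tile 5: (1,2)->(1,1) = 1
Tile 4: (2,0)->(1,0) = 1
Tile 8: (2,2)->(2,1) = 1
Sum: 2 + 0 + 0 + 2 + 2 + 1 + 1 + 1 = 9

Answer: 9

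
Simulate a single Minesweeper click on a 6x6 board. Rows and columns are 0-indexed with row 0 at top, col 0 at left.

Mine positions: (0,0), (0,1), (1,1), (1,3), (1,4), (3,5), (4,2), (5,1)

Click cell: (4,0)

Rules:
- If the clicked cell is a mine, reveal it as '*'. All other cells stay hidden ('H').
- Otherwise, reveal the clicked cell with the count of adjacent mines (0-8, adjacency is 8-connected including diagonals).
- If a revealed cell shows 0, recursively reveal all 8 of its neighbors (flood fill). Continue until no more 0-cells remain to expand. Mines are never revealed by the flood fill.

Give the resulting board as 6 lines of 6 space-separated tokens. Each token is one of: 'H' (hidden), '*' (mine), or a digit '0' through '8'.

H H H H H H
H H H H H H
H H H H H H
H H H H H H
1 H H H H H
H H H H H H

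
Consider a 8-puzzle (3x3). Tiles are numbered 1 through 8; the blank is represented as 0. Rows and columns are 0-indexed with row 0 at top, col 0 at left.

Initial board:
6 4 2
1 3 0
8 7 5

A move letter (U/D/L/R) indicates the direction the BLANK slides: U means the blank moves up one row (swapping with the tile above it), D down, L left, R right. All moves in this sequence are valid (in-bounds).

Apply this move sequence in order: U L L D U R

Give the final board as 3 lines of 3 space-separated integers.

Answer: 6 0 4
1 3 2
8 7 5

Derivation:
After move 1 (U):
6 4 0
1 3 2
8 7 5

After move 2 (L):
6 0 4
1 3 2
8 7 5

After move 3 (L):
0 6 4
1 3 2
8 7 5

After move 4 (D):
1 6 4
0 3 2
8 7 5

After move 5 (U):
0 6 4
1 3 2
8 7 5

After move 6 (R):
6 0 4
1 3 2
8 7 5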